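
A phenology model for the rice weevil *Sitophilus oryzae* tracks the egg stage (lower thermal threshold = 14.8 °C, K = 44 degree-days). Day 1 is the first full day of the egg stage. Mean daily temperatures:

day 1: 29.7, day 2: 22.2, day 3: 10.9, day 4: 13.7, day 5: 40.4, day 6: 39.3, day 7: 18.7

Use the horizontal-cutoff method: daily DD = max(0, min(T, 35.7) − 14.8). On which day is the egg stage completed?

day 6

Daily DD above 14.8 °C (capped at 20.9): 14.9, 7.4, 0.0, 0.0, 20.9, 20.9, 3.9.
Cumulative: 14.9, 22.3, 22.3, 22.3, 43.2, 64.1, 68.0.
The total first reaches 44 DD on day 6.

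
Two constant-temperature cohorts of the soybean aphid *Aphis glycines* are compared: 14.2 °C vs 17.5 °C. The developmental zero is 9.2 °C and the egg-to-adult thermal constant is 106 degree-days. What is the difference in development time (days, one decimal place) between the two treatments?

At 14.2 °C: 106 / (14.2 − 9.2) = 106 / 5.0 = 21.200 d.
At 17.5 °C: 106 / (17.5 − 9.2) = 106 / 8.3 = 12.771 d.
Difference = |21.200 − 12.771| = 8.429 ≈ 8.4 days.

8.4 days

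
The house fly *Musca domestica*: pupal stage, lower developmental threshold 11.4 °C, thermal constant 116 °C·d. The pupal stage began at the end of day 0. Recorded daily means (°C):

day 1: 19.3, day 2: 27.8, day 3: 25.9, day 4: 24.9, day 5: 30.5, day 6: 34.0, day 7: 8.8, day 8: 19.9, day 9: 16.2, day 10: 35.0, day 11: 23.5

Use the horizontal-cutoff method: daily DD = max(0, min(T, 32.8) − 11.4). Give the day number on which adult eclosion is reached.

Daily DD above 11.4 °C (capped at 21.4): 7.9, 16.4, 14.5, 13.5, 19.1, 21.4, 0.0, 8.5, 4.8, 21.4, 12.1.
Cumulative: 7.9, 24.3, 38.8, 52.3, 71.4, 92.8, 92.8, 101.3, 106.1, 127.5, 139.6.
The total first reaches 116 DD on day 10.

day 10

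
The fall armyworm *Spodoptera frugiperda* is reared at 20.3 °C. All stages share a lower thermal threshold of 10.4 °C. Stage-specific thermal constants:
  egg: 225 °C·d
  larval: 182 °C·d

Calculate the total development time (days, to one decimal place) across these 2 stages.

Daily accumulation at 20.3 °C = 20.3 − 10.4 = 9.9 DD/day.
Total K = 225 + 182 = 407 DD.
Total duration = 407 / 9.9 = 41.111 ≈ 41.1 days.

41.1 days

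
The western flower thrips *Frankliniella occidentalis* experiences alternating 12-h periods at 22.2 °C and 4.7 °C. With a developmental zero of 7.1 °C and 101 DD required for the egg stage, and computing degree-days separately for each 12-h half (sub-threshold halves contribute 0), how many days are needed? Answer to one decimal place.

Day half: max(0, 22.2 − 7.1) × 0.5 = 15.1 × 0.5 = 7.55 DD.
Night half: max(0, 4.7 − 7.1) × 0.5 = 0.0 × 0.5 = 0.00 DD.
Per 24 h: 7.55 DD/day.
Duration = 101 / 7.55 = 13.377 ≈ 13.4 days.

13.4 days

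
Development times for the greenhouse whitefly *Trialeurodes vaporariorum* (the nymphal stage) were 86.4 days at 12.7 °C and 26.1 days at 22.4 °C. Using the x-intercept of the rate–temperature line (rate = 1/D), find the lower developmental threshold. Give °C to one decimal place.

8.5 °C

Equal thermal constants: D₁(T₁ − T_b) = D₂(T₂ − T_b).
86.4·(12.7 − T_b) = 26.1·(22.4 − T_b)
T_b = (86.4·12.7 − 26.1·22.4) / (86.4 − 26.1) = 512.64 / 60.3 = 8.501 °C ≈ 8.5 °C.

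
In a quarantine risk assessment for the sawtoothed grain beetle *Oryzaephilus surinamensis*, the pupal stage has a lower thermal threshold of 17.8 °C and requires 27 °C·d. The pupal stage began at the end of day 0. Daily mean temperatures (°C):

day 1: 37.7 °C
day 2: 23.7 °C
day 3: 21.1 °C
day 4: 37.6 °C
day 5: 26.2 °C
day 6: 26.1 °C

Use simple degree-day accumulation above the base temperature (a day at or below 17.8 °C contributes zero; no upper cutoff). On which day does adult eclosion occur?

Daily DD above 17.8 °C: 19.9, 5.9, 3.3, 19.8, 8.4, 8.3.
Cumulative: 19.9, 25.8, 29.1, 48.9, 57.3, 65.6.
The total first reaches 27 DD on day 3.

day 3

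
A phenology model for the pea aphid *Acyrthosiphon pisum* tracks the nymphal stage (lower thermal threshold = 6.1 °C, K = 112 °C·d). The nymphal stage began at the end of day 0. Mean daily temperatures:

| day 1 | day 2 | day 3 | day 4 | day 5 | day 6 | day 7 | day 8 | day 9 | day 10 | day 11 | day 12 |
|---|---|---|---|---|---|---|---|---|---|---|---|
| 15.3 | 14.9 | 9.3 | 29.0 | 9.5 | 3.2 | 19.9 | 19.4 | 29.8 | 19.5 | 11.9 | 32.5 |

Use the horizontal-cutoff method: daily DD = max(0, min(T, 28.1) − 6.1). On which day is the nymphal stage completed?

Daily DD above 6.1 °C (capped at 22.0): 9.2, 8.8, 3.2, 22.0, 3.4, 0.0, 13.8, 13.3, 22.0, 13.4, 5.8, 22.0.
Cumulative: 9.2, 18.0, 21.2, 43.2, 46.6, 46.6, 60.4, 73.7, 95.7, 109.1, 114.9, 136.9.
The total first reaches 112 DD on day 11.

day 11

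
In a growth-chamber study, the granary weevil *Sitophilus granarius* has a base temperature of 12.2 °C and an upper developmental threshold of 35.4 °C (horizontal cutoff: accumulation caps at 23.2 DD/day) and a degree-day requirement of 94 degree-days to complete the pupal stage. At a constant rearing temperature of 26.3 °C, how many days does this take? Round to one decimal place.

Daily accumulation = 26.3 − 12.2 = 14.1 DD/day.
Duration = 94 / 14.1 = 6.667 ≈ 6.7 days.

6.7 days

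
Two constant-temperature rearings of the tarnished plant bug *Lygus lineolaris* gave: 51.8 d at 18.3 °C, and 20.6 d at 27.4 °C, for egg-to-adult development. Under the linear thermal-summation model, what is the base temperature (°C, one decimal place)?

Equal thermal constants: D₁(T₁ − T_b) = D₂(T₂ − T_b).
51.8·(18.3 − T_b) = 20.6·(27.4 − T_b)
T_b = (51.8·18.3 − 20.6·27.4) / (51.8 − 20.6) = 383.50 / 31.2 = 12.292 °C ≈ 12.3 °C.

12.3 °C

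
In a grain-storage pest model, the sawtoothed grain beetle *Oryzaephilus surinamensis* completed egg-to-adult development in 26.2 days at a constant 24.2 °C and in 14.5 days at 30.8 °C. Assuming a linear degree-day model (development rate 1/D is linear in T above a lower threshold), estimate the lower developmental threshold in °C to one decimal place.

Linear rate model ⇒ the product D·(T − T_b) is constant across temperatures.
26.2·(24.2 − T_b) = 14.5·(30.8 − T_b)
T_b = (26.2·24.2 − 14.5·30.8) / (26.2 − 14.5) = 187.44 / 11.7 = 16.021 °C ≈ 16.0 °C.

16.0 °C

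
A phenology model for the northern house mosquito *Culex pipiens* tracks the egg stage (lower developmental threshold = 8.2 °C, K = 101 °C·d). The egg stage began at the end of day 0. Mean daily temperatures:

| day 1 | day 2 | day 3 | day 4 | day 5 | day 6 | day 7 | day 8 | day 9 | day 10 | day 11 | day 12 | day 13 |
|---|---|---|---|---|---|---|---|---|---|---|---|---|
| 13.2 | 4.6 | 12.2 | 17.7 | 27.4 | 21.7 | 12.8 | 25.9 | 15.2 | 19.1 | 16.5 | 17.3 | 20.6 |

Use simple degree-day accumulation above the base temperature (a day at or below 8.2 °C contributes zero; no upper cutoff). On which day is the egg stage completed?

Daily DD above 8.2 °C: 5.0, 0.0, 4.0, 9.5, 19.2, 13.5, 4.6, 17.7, 7.0, 10.9, 8.3, 9.1, 12.4.
Cumulative: 5.0, 5.0, 9.0, 18.5, 37.7, 51.2, 55.8, 73.5, 80.5, 91.4, 99.7, 108.8, 121.2.
The total first reaches 101 DD on day 12.

day 12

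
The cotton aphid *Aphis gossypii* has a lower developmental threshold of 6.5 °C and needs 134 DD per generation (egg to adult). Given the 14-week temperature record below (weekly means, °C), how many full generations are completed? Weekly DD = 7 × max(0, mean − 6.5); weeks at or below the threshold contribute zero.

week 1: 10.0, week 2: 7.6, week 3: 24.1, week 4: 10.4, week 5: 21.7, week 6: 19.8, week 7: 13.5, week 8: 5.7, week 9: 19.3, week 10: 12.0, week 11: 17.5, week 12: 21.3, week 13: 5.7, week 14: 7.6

5 generations

Weekly DD (7 × max(0, T̄ − 6.5)): 24.5, 7.7, 123.2, 27.3, 106.4, 93.1, 49.0, 0.0, 89.6, 38.5, 77.0, 103.6, 0.0, 7.7.
Season total = 747.6 DD.
Complete generations = ⌊747.6 / 134⌋ = 5.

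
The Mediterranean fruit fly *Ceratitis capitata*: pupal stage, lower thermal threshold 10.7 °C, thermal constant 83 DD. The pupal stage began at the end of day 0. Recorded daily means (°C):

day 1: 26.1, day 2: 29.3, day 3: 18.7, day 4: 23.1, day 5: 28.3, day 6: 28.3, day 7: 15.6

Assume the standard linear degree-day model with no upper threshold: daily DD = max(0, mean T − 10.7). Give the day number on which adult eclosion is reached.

day 6

Daily DD above 10.7 °C: 15.4, 18.6, 8.0, 12.4, 17.6, 17.6, 4.9.
Cumulative: 15.4, 34.0, 42.0, 54.4, 72.0, 89.6, 94.5.
The total first reaches 83 DD on day 6.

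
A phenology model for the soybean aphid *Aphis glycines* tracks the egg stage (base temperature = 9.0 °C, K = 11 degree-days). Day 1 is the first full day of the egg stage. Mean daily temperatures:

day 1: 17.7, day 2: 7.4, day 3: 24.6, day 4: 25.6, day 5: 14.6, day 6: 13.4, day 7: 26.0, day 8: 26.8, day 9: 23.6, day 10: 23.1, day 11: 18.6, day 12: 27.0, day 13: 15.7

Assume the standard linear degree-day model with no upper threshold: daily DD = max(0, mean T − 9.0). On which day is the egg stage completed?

Daily DD above 9.0 °C: 8.7, 0.0, 15.6, 16.6, 5.6, 4.4, 17.0, 17.8, 14.6, 14.1, 9.6, 18.0, 6.7.
Cumulative: 8.7, 8.7, 24.3, 40.9, 46.5, 50.9, 67.9, 85.7, 100.3, 114.4, 124.0, 142.0, 148.7.
The total first reaches 11 DD on day 3.

day 3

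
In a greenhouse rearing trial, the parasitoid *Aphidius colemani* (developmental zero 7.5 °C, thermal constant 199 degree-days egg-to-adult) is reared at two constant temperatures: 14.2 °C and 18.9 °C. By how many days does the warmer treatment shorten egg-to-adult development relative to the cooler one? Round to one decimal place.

12.2 days

At 14.2 °C: 199 / (14.2 − 7.5) = 199 / 6.7 = 29.701 d.
At 18.9 °C: 199 / (18.9 − 7.5) = 199 / 11.4 = 17.456 d.
Difference = |29.701 − 17.456| = 12.245 ≈ 12.2 days.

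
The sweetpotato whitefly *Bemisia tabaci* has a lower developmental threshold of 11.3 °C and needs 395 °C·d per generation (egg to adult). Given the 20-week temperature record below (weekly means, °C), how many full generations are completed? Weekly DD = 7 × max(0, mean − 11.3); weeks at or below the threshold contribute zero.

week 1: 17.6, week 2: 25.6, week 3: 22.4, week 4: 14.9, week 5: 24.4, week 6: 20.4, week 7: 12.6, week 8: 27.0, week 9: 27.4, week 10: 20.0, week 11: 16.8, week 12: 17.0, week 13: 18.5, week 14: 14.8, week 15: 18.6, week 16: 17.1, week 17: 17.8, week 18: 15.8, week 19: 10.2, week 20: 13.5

Weekly DD (7 × max(0, T̄ − 11.3)): 44.1, 100.1, 77.7, 25.2, 91.7, 63.7, 9.1, 109.9, 112.7, 60.9, 38.5, 39.9, 50.4, 24.5, 51.1, 40.6, 45.5, 31.5, 0.0, 15.4.
Season total = 1032.5 DD.
Complete generations = ⌊1032.5 / 395⌋ = 2.

2 generations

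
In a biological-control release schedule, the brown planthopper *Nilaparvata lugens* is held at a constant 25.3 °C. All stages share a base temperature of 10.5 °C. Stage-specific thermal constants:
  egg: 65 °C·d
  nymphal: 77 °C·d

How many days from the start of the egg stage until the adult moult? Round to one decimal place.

Daily accumulation at 25.3 °C = 25.3 − 10.5 = 14.8 DD/day.
Total K = 65 + 77 = 142 DD.
Total duration = 142 / 14.8 = 9.595 ≈ 9.6 days.

9.6 days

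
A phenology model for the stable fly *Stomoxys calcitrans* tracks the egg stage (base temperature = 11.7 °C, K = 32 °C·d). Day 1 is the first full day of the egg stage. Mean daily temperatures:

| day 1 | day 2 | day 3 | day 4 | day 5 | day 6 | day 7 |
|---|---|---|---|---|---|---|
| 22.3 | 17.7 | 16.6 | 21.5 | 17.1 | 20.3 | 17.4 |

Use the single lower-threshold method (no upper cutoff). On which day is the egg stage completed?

Daily DD above 11.7 °C: 10.6, 6.0, 4.9, 9.8, 5.4, 8.6, 5.7.
Cumulative: 10.6, 16.6, 21.5, 31.3, 36.7, 45.3, 51.0.
The total first reaches 32 DD on day 5.

day 5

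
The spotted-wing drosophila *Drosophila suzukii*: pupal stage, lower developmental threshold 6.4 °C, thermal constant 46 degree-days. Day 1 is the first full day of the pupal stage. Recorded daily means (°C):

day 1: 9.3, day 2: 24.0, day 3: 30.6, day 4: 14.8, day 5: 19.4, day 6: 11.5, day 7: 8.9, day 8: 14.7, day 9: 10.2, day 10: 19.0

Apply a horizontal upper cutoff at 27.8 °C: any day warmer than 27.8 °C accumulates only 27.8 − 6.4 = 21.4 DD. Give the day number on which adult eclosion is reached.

day 4

Daily DD above 6.4 °C (capped at 21.4): 2.9, 17.6, 21.4, 8.4, 13.0, 5.1, 2.5, 8.3, 3.8, 12.6.
Cumulative: 2.9, 20.5, 41.9, 50.3, 63.3, 68.4, 70.9, 79.2, 83.0, 95.6.
The total first reaches 46 DD on day 4.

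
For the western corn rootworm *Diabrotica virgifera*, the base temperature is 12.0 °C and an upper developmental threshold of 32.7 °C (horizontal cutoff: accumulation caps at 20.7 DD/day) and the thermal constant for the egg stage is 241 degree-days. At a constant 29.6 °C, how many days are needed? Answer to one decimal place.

Daily accumulation = 29.6 − 12.0 = 17.6 DD/day.
Duration = 241 / 17.6 = 13.693 ≈ 13.7 days.

13.7 days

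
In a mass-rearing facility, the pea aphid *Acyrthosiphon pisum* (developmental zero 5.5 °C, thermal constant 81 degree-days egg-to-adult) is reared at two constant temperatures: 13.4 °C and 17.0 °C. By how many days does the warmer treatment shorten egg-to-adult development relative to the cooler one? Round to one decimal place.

3.2 days

At 13.4 °C: 81 / (13.4 − 5.5) = 81 / 7.9 = 10.253 d.
At 17.0 °C: 81 / (17.0 − 5.5) = 81 / 11.5 = 7.043 d.
Difference = |10.253 − 7.043| = 3.210 ≈ 3.2 days.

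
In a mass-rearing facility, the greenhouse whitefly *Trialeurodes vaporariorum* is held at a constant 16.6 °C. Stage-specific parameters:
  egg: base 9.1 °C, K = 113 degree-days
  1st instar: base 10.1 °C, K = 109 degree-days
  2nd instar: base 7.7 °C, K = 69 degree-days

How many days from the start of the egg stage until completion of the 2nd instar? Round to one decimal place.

egg: 113 / (16.6 − 9.1) = 113 / 7.5 = 15.067 d.
1st instar: 109 / (16.6 − 10.1) = 109 / 6.5 = 16.769 d.
2nd instar: 69 / (16.6 − 7.7) = 69 / 8.9 = 7.753 d.
Sum = 39.589 ≈ 39.6 days.

39.6 days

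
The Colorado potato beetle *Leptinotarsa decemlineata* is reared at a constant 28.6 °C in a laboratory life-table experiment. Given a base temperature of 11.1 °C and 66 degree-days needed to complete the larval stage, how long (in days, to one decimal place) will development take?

3.8 days

Daily accumulation = 28.6 − 11.1 = 17.5 DD/day.
Duration = 66 / 17.5 = 3.771 ≈ 3.8 days.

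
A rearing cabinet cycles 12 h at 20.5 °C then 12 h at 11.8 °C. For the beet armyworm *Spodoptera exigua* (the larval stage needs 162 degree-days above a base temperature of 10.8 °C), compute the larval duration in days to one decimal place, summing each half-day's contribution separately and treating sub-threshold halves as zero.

Day half: max(0, 20.5 − 10.8) × 0.5 = 9.7 × 0.5 = 4.85 DD.
Night half: max(0, 11.8 − 10.8) × 0.5 = 1.0 × 0.5 = 0.50 DD.
Per 24 h: 5.35 DD/day.
Duration = 162 / 5.35 = 30.280 ≈ 30.3 days.

30.3 days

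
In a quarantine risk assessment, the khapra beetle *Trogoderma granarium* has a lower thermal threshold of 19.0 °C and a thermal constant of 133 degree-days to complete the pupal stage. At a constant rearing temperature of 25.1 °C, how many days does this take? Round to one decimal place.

21.8 days

Daily accumulation = 25.1 − 19.0 = 6.1 DD/day.
Duration = 133 / 6.1 = 21.803 ≈ 21.8 days.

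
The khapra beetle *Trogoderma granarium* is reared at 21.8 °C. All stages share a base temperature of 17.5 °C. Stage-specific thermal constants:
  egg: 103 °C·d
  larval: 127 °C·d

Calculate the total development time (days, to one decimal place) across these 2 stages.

53.5 days

Daily accumulation at 21.8 °C = 21.8 − 17.5 = 4.3 DD/day.
Total K = 103 + 127 = 230 DD.
Total duration = 230 / 4.3 = 53.488 ≈ 53.5 days.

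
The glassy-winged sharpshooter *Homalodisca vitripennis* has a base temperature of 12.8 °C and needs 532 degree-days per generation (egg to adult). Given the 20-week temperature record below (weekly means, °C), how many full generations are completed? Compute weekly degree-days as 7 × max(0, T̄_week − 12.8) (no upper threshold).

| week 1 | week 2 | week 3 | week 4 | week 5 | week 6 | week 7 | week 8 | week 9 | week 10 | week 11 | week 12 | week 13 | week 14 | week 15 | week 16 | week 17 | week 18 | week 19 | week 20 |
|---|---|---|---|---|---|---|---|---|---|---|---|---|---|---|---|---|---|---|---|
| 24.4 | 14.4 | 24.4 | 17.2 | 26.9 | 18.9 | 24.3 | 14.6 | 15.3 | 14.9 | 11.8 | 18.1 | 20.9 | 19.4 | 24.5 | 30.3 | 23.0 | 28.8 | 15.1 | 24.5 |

Weekly DD (7 × max(0, T̄ − 12.8)): 81.2, 11.2, 81.2, 30.8, 98.7, 42.7, 80.5, 12.6, 17.5, 14.7, 0.0, 37.1, 56.7, 46.2, 81.9, 122.5, 71.4, 112.0, 16.1, 81.9.
Season total = 1096.9 DD.
Complete generations = ⌊1096.9 / 532⌋ = 2.

2 generations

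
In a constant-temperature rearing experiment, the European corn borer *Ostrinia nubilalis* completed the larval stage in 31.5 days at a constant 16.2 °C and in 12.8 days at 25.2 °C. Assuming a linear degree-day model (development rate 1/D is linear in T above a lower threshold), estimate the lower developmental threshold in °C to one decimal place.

10.0 °C

Equal thermal constants: D₁(T₁ − T_b) = D₂(T₂ − T_b).
31.5·(16.2 − T_b) = 12.8·(25.2 − T_b)
T_b = (31.5·16.2 − 12.8·25.2) / (31.5 − 12.8) = 187.74 / 18.7 = 10.040 °C ≈ 10.0 °C.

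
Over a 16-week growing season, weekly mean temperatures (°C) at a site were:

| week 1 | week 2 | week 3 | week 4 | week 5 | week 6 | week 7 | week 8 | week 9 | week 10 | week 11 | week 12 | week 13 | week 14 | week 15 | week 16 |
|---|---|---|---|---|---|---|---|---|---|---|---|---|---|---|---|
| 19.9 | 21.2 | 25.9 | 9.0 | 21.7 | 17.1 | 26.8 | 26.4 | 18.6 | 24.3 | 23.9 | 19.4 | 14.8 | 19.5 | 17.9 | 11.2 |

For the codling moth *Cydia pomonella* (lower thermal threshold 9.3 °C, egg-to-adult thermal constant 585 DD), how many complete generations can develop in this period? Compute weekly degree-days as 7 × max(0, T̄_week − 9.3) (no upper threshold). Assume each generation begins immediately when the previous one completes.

Weekly DD (7 × max(0, T̄ − 9.3)): 74.2, 83.3, 116.2, 0.0, 86.8, 54.6, 122.5, 119.7, 65.1, 105.0, 102.2, 70.7, 38.5, 71.4, 60.2, 13.3.
Season total = 1183.7 DD.
Complete generations = ⌊1183.7 / 585⌋ = 2.

2 generations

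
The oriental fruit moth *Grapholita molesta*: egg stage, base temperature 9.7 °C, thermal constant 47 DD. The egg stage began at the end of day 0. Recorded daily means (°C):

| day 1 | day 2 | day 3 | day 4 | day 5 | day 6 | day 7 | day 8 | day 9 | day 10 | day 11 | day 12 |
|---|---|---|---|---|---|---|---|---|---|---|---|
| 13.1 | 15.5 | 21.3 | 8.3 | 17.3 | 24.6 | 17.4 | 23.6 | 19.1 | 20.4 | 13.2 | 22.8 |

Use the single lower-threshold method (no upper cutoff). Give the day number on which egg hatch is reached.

Daily DD above 9.7 °C: 3.4, 5.8, 11.6, 0.0, 7.6, 14.9, 7.7, 13.9, 9.4, 10.7, 3.5, 13.1.
Cumulative: 3.4, 9.2, 20.8, 20.8, 28.4, 43.3, 51.0, 64.9, 74.3, 85.0, 88.5, 101.6.
The total first reaches 47 DD on day 7.

day 7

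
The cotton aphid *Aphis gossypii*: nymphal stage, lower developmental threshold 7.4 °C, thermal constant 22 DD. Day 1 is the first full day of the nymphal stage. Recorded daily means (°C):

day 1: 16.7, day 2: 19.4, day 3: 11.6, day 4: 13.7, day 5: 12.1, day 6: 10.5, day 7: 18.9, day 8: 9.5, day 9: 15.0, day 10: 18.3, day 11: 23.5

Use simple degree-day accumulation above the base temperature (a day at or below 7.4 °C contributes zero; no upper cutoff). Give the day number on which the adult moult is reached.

Daily DD above 7.4 °C: 9.3, 12.0, 4.2, 6.3, 4.7, 3.1, 11.5, 2.1, 7.6, 10.9, 16.1.
Cumulative: 9.3, 21.3, 25.5, 31.8, 36.5, 39.6, 51.1, 53.2, 60.8, 71.7, 87.8.
The total first reaches 22 DD on day 3.

day 3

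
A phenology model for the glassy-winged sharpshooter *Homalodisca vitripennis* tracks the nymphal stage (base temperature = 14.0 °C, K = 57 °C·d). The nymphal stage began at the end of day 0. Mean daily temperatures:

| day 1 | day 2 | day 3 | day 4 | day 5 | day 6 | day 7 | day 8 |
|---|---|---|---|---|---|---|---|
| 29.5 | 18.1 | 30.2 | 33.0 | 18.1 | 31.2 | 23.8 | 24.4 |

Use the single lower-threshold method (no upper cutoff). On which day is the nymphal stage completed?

Daily DD above 14.0 °C: 15.5, 4.1, 16.2, 19.0, 4.1, 17.2, 9.8, 10.4.
Cumulative: 15.5, 19.6, 35.8, 54.8, 58.9, 76.1, 85.9, 96.3.
The total first reaches 57 DD on day 5.

day 5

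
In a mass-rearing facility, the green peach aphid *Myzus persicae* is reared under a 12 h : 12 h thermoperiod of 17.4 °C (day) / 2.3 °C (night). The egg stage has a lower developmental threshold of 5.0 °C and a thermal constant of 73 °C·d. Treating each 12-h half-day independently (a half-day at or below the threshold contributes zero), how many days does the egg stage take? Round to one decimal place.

11.8 days

Day half: max(0, 17.4 − 5.0) × 0.5 = 12.4 × 0.5 = 6.20 DD.
Night half: max(0, 2.3 − 5.0) × 0.5 = 0.0 × 0.5 = 0.00 DD.
Per 24 h: 6.20 DD/day.
Duration = 73 / 6.20 = 11.774 ≈ 11.8 days.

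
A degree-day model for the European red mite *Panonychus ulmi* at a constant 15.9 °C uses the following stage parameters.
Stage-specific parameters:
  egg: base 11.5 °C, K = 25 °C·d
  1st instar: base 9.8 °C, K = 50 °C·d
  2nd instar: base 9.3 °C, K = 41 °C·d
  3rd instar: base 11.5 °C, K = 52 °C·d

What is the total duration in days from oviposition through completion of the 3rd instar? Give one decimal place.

egg: 25 / (15.9 − 11.5) = 25 / 4.4 = 5.682 d.
1st instar: 50 / (15.9 − 9.8) = 50 / 6.1 = 8.197 d.
2nd instar: 41 / (15.9 − 9.3) = 41 / 6.6 = 6.212 d.
3rd instar: 52 / (15.9 − 11.5) = 52 / 4.4 = 11.818 d.
Sum = 31.909 ≈ 31.9 days.

31.9 days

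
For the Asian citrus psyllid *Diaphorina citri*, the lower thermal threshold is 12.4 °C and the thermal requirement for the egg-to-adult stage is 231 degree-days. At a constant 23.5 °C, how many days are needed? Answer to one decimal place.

Daily accumulation = 23.5 − 12.4 = 11.1 DD/day.
Duration = 231 / 11.1 = 20.811 ≈ 20.8 days.

20.8 days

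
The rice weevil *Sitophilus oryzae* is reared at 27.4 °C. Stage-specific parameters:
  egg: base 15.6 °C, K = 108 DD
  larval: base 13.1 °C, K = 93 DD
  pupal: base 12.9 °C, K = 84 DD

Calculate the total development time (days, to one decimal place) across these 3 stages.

egg: 108 / (27.4 − 15.6) = 108 / 11.8 = 9.153 d.
larval: 93 / (27.4 − 13.1) = 93 / 14.3 = 6.503 d.
pupal: 84 / (27.4 − 12.9) = 84 / 14.5 = 5.793 d.
Sum = 21.449 ≈ 21.4 days.

21.4 days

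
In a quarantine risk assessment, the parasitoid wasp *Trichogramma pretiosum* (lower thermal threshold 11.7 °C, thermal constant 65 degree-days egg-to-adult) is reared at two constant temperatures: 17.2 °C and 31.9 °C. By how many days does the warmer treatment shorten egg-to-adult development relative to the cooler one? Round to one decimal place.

At 17.2 °C: 65 / (17.2 − 11.7) = 65 / 5.5 = 11.818 d.
At 31.9 °C: 65 / (31.9 − 11.7) = 65 / 20.2 = 3.218 d.
Difference = |11.818 − 3.218| = 8.600 ≈ 8.6 days.

8.6 days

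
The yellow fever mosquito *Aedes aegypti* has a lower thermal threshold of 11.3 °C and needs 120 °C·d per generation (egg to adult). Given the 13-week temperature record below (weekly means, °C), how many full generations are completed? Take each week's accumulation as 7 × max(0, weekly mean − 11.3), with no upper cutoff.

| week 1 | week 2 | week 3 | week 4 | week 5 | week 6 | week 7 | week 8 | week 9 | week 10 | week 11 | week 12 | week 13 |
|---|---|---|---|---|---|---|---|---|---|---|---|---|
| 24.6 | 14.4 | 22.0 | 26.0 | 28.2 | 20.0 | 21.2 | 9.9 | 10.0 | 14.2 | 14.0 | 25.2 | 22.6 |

6 generations

Weekly DD (7 × max(0, T̄ − 11.3)): 93.1, 21.7, 74.9, 102.9, 118.3, 60.9, 69.3, 0.0, 0.0, 20.3, 18.9, 97.3, 79.1.
Season total = 756.7 DD.
Complete generations = ⌊756.7 / 120⌋ = 6.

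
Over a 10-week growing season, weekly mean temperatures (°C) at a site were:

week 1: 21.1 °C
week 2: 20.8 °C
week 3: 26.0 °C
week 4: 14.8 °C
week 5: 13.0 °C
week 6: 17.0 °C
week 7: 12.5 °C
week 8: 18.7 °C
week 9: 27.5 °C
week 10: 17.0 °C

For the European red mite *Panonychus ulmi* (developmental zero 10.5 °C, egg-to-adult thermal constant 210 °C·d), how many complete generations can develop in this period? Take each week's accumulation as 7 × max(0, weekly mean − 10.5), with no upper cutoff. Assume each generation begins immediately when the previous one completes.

2 generations

Weekly DD (7 × max(0, T̄ − 10.5)): 74.2, 72.1, 108.5, 30.1, 17.5, 45.5, 14.0, 57.4, 119.0, 45.5.
Season total = 583.8 DD.
Complete generations = ⌊583.8 / 210⌋ = 2.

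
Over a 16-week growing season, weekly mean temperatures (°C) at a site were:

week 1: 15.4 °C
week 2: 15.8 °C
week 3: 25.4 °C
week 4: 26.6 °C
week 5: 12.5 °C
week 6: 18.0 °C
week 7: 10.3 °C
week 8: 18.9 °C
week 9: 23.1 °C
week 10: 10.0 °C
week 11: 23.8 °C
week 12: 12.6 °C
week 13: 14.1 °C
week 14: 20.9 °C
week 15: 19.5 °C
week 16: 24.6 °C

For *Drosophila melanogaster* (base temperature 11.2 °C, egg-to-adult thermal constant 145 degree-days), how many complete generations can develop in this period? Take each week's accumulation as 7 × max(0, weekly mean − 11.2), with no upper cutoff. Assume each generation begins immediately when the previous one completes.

5 generations

Weekly DD (7 × max(0, T̄ − 11.2)): 29.4, 32.2, 99.4, 107.8, 9.1, 47.6, 0.0, 53.9, 83.3, 0.0, 88.2, 9.8, 20.3, 67.9, 58.1, 93.8.
Season total = 800.8 DD.
Complete generations = ⌊800.8 / 145⌋ = 5.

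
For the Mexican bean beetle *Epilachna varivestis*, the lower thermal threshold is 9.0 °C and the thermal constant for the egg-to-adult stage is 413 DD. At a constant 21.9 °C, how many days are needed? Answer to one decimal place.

Daily accumulation = 21.9 − 9.0 = 12.9 DD/day.
Duration = 413 / 12.9 = 32.016 ≈ 32.0 days.

32.0 days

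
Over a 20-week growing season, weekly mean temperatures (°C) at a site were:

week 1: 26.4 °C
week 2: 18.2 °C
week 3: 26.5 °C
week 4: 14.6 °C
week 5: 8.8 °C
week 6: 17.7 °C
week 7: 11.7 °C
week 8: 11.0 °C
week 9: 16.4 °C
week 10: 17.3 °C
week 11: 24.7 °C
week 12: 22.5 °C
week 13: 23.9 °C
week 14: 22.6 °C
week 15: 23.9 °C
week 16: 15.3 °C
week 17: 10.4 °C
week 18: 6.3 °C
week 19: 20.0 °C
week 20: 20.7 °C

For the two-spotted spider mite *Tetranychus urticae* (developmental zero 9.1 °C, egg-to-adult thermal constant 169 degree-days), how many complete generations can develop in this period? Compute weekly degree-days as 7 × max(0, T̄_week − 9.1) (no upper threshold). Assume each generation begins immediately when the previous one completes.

7 generations

Weekly DD (7 × max(0, T̄ − 9.1)): 121.1, 63.7, 121.8, 38.5, 0.0, 60.2, 18.2, 13.3, 51.1, 57.4, 109.2, 93.8, 103.6, 94.5, 103.6, 43.4, 9.1, 0.0, 76.3, 81.2.
Season total = 1260.0 DD.
Complete generations = ⌊1260.0 / 169⌋ = 7.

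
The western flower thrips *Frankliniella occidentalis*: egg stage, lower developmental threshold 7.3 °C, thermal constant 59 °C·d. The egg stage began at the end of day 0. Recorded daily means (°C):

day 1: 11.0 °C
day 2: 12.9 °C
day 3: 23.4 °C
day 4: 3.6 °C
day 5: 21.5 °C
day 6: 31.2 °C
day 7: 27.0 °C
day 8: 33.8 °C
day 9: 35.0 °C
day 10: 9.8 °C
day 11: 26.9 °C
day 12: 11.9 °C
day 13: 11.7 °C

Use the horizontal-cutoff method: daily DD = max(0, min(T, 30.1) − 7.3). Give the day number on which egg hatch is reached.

Daily DD above 7.3 °C (capped at 22.8): 3.7, 5.6, 16.1, 0.0, 14.2, 22.8, 19.7, 22.8, 22.8, 2.5, 19.6, 4.6, 4.4.
Cumulative: 3.7, 9.3, 25.4, 25.4, 39.6, 62.4, 82.1, 104.9, 127.7, 130.2, 149.8, 154.4, 158.8.
The total first reaches 59 DD on day 6.

day 6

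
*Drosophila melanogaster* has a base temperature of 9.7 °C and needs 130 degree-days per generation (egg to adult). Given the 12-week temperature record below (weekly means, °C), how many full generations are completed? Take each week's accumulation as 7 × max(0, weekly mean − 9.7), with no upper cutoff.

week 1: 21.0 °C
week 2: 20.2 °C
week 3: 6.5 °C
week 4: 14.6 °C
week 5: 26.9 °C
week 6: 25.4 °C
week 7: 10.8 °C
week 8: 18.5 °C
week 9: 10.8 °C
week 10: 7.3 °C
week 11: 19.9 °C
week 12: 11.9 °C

Weekly DD (7 × max(0, T̄ − 9.7)): 79.1, 73.5, 0.0, 34.3, 120.4, 109.9, 7.7, 61.6, 7.7, 0.0, 71.4, 15.4.
Season total = 581.0 DD.
Complete generations = ⌊581.0 / 130⌋ = 4.

4 generations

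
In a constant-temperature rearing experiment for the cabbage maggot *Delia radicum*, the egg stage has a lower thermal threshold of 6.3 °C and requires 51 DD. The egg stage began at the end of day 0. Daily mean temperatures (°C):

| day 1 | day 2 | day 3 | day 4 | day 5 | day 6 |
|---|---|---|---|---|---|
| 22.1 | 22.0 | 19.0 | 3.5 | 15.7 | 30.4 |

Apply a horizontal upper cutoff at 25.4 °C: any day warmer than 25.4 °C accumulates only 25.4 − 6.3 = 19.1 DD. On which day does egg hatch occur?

Daily DD above 6.3 °C (capped at 19.1): 15.8, 15.7, 12.7, 0.0, 9.4, 19.1.
Cumulative: 15.8, 31.5, 44.2, 44.2, 53.6, 72.7.
The total first reaches 51 DD on day 5.

day 5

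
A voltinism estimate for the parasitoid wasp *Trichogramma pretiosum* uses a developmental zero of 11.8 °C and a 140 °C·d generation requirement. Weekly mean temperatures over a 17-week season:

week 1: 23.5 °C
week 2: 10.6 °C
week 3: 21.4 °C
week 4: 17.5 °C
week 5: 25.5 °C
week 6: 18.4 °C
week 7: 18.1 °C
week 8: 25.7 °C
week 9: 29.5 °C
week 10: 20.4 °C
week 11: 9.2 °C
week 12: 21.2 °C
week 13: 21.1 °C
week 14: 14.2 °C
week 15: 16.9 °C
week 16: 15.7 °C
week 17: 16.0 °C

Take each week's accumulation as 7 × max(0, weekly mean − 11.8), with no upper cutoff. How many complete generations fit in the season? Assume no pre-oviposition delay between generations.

Weekly DD (7 × max(0, T̄ − 11.8)): 81.9, 0.0, 67.2, 39.9, 95.9, 46.2, 44.1, 97.3, 123.9, 60.2, 0.0, 65.8, 65.1, 16.8, 35.7, 27.3, 29.4.
Season total = 896.7 DD.
Complete generations = ⌊896.7 / 140⌋ = 6.

6 generations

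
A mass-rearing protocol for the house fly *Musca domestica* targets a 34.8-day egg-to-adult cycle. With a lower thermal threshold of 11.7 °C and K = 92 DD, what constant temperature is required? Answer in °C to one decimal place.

Required daily accumulation = 92 / 34.8 = 2.644 DD/day.
T = T_base + 2.644 = 11.7 + 2.644 = 14.344 ≈ 14.3 °C.

14.3 °C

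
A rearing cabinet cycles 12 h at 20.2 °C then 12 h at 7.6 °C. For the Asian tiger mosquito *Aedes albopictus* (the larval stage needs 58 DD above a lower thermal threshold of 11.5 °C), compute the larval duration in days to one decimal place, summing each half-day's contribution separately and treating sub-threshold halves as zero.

13.3 days

Day half: max(0, 20.2 − 11.5) × 0.5 = 8.7 × 0.5 = 4.35 DD.
Night half: max(0, 7.6 − 11.5) × 0.5 = 0.0 × 0.5 = 0.00 DD.
Per 24 h: 4.35 DD/day.
Duration = 58 / 4.35 = 13.333 ≈ 13.3 days.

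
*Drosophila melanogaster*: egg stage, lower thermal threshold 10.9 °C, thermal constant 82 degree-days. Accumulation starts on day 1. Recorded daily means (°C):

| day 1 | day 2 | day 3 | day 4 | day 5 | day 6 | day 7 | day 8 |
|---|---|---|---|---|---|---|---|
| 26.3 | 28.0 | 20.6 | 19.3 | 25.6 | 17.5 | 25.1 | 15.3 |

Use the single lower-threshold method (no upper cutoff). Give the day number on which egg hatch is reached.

day 7

Daily DD above 10.9 °C: 15.4, 17.1, 9.7, 8.4, 14.7, 6.6, 14.2, 4.4.
Cumulative: 15.4, 32.5, 42.2, 50.6, 65.3, 71.9, 86.1, 90.5.
The total first reaches 82 DD on day 7.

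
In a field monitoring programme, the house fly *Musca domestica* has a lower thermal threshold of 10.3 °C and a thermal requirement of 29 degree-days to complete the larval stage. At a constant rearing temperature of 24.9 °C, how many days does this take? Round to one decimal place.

2.0 days

Daily accumulation = 24.9 − 10.3 = 14.6 DD/day.
Duration = 29 / 14.6 = 1.986 ≈ 2.0 days.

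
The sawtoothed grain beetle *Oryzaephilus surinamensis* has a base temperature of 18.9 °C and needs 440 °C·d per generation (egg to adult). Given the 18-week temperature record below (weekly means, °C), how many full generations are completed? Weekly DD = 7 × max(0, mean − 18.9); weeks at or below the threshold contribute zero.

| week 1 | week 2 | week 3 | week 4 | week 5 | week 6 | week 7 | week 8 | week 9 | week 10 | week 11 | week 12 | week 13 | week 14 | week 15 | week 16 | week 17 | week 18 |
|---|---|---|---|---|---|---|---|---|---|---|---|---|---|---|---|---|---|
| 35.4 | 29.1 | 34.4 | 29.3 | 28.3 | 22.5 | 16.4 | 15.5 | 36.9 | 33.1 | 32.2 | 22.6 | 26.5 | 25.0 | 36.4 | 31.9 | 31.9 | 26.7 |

2 generations

Weekly DD (7 × max(0, T̄ − 18.9)): 115.5, 71.4, 108.5, 72.8, 65.8, 25.2, 0.0, 0.0, 126.0, 99.4, 93.1, 25.9, 53.2, 42.7, 122.5, 91.0, 91.0, 54.6.
Season total = 1258.6 DD.
Complete generations = ⌊1258.6 / 440⌋ = 2.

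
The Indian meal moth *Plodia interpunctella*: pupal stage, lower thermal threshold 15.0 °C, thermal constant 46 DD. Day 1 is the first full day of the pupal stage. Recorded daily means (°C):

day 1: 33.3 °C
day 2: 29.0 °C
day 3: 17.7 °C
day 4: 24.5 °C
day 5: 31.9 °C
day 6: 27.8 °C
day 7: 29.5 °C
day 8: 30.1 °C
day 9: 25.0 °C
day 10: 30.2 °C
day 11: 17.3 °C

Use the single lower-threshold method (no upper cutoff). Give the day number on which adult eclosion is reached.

day 5

Daily DD above 15.0 °C: 18.3, 14.0, 2.7, 9.5, 16.9, 12.8, 14.5, 15.1, 10.0, 15.2, 2.3.
Cumulative: 18.3, 32.3, 35.0, 44.5, 61.4, 74.2, 88.7, 103.8, 113.8, 129.0, 131.3.
The total first reaches 46 DD on day 5.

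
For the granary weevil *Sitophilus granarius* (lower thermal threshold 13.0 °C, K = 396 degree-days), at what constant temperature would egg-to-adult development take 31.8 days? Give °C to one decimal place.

25.5 °C

Required daily accumulation = 396 / 31.8 = 12.453 DD/day.
T = T_base + 12.453 = 13.0 + 12.453 = 25.453 ≈ 25.5 °C.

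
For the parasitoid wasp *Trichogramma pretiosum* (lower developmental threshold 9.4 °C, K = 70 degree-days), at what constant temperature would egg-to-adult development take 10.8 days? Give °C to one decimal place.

Required daily accumulation = 70 / 10.8 = 6.481 DD/day.
T = T_base + 6.481 = 9.4 + 6.481 = 15.881 ≈ 15.9 °C.

15.9 °C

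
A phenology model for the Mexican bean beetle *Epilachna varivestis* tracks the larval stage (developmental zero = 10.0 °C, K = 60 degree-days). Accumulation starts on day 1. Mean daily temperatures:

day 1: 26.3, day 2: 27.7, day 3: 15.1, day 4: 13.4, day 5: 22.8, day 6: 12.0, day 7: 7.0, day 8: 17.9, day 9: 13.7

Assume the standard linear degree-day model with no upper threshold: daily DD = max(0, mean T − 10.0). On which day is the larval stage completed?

Daily DD above 10.0 °C: 16.3, 17.7, 5.1, 3.4, 12.8, 2.0, 0.0, 7.9, 3.7.
Cumulative: 16.3, 34.0, 39.1, 42.5, 55.3, 57.3, 57.3, 65.2, 68.9.
The total first reaches 60 DD on day 8.

day 8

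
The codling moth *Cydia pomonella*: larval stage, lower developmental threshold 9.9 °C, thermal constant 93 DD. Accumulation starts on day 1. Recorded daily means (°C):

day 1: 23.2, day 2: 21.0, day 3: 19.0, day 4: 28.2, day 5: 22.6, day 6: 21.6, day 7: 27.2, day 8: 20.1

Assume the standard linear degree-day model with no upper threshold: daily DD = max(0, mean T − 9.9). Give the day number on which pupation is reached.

day 7

Daily DD above 9.9 °C: 13.3, 11.1, 9.1, 18.3, 12.7, 11.7, 17.3, 10.2.
Cumulative: 13.3, 24.4, 33.5, 51.8, 64.5, 76.2, 93.5, 103.7.
The total first reaches 93 DD on day 7.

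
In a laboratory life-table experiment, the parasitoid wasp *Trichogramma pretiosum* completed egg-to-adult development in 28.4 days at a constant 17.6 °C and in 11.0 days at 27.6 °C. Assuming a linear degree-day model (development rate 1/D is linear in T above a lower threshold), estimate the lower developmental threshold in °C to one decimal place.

Linear rate model ⇒ the product D·(T − T_b) is constant across temperatures.
28.4·(17.6 − T_b) = 11.0·(27.6 − T_b)
T_b = (28.4·17.6 − 11.0·27.6) / (28.4 − 11.0) = 196.24 / 17.4 = 11.278 °C ≈ 11.3 °C.

11.3 °C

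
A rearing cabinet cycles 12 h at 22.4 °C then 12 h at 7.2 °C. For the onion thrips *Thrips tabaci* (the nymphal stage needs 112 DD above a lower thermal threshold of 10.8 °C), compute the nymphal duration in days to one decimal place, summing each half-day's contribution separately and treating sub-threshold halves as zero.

Day half: max(0, 22.4 − 10.8) × 0.5 = 11.6 × 0.5 = 5.80 DD.
Night half: max(0, 7.2 − 10.8) × 0.5 = 0.0 × 0.5 = 0.00 DD.
Per 24 h: 5.80 DD/day.
Duration = 112 / 5.80 = 19.310 ≈ 19.3 days.

19.3 days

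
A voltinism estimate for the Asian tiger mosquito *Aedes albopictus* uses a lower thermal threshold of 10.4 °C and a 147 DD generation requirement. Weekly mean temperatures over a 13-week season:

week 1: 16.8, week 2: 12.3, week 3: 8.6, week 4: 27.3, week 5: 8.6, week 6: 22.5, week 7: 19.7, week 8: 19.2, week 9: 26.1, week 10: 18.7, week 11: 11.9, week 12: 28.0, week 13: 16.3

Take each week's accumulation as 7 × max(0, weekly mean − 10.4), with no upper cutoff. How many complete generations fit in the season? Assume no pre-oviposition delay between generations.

4 generations

Weekly DD (7 × max(0, T̄ − 10.4)): 44.8, 13.3, 0.0, 118.3, 0.0, 84.7, 65.1, 61.6, 109.9, 58.1, 10.5, 123.2, 41.3.
Season total = 730.8 DD.
Complete generations = ⌊730.8 / 147⌋ = 4.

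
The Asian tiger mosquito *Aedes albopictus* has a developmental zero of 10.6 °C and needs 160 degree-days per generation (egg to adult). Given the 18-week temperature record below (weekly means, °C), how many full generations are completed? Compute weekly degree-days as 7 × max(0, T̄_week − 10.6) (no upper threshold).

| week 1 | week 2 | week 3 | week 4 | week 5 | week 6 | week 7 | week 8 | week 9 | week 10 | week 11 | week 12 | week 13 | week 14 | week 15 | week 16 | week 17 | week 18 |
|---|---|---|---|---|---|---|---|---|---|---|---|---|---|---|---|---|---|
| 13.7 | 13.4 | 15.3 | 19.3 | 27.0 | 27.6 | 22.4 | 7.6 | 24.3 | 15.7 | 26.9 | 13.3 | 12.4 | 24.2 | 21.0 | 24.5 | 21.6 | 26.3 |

Weekly DD (7 × max(0, T̄ − 10.6)): 21.7, 19.6, 32.9, 60.9, 114.8, 119.0, 82.6, 0.0, 95.9, 35.7, 114.1, 18.9, 12.6, 95.2, 72.8, 97.3, 77.0, 109.9.
Season total = 1180.9 DD.
Complete generations = ⌊1180.9 / 160⌋ = 7.

7 generations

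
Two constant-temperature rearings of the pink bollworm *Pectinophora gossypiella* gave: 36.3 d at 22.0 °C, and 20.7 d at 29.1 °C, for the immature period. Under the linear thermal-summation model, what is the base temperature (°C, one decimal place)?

12.6 °C

Under the model K = D·(T − T_b), so D₁·(T₁ − T_b) = D₂·(T₂ − T_b).
36.3·(22.0 − T_b) = 20.7·(29.1 − T_b)
T_b = (36.3·22.0 − 20.7·29.1) / (36.3 − 20.7) = 196.23 / 15.6 = 12.579 °C ≈ 12.6 °C.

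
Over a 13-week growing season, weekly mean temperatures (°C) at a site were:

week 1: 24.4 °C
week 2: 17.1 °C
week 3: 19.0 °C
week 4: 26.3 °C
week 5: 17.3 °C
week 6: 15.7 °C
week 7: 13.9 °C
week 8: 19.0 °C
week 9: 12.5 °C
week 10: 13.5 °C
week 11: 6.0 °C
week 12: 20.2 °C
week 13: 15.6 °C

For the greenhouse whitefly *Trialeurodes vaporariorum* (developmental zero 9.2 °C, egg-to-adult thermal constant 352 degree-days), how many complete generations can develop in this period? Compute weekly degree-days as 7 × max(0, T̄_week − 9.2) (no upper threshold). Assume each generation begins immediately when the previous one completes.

2 generations

Weekly DD (7 × max(0, T̄ − 9.2)): 106.4, 55.3, 68.6, 119.7, 56.7, 45.5, 32.9, 68.6, 23.1, 30.1, 0.0, 77.0, 44.8.
Season total = 728.7 DD.
Complete generations = ⌊728.7 / 352⌋ = 2.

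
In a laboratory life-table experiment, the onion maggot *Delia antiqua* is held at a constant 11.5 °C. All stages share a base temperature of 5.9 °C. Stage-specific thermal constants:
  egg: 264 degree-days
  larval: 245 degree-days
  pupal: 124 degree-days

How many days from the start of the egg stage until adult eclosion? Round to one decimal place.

113.0 days

Daily accumulation at 11.5 °C = 11.5 − 5.9 = 5.6 DD/day.
Total K = 264 + 245 + 124 = 633 DD.
Total duration = 633 / 5.6 = 113.036 ≈ 113.0 days.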